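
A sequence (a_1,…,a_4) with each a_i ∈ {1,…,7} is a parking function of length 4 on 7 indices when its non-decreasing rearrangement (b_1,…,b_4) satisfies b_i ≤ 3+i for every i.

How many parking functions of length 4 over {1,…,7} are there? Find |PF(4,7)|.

2048

|PF(4,7)| = (8−4)·8^(4−1) = 4×512 = 2048 (Konheim–Weiss)
One tuple (4,5,2,1) → sorted (1,2,4,5): b_i ≤ 3+i ∀i, a PF.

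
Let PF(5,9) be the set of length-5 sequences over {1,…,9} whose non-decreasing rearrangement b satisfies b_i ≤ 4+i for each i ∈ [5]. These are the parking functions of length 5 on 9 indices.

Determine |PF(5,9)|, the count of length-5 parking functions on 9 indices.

50000

|PF(5,9)| = 5·10^4 = 5×10000 = 50000
Check (6,8,1,8,1) → sorted (1,1,6,8,8): b_i ≤ 4+i ∀i, a PF.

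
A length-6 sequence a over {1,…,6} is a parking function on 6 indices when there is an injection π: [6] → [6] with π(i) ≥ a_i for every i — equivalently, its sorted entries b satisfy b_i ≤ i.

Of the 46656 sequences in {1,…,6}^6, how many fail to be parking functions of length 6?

|PF| = 1·7^5 = 1×16807 = 16807
Example (6,5,4,5,3,6) → sorted (3,4,5,5,6,6): b_1=3>1, not a PF.
Total 46656; non-PF = 46656−16807 = 29849

29849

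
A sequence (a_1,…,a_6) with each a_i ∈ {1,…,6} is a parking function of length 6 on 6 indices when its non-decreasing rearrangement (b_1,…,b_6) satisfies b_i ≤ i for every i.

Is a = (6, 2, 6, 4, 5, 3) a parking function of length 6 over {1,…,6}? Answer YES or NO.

NO

Order a: b = (2, 3, 4, 5, 6, 6).
  b_1=2 > 1
  fails at i=1 ⇒ NO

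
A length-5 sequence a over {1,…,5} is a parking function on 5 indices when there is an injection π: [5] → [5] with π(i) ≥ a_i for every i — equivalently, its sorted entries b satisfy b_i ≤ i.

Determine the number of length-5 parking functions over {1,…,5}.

1296

|PF| = (5−5+1)·(5+1)^(5−1) = 1·1296 = 1296
Example (2,1,5,2,2) → sorted (1,2,2,2,5): b_i ≤ i ∀i, a PF.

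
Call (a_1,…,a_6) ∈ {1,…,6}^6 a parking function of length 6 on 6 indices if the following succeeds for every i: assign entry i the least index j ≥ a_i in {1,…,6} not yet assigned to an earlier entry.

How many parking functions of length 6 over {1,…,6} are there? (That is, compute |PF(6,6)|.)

16807

|PF(6,6)| = (6+1−6)·(6+1)^{6−1} = 1·16807 = 16807
Check (1,3,2,1,3,5) → sorted (1,1,2,3,3,5): b_i ≤ i ∀i, a PF.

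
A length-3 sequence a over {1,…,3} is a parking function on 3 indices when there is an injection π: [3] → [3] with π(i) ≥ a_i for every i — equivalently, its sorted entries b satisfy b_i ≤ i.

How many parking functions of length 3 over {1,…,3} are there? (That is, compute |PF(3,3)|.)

16

#PF = (4−3)·4^(3−1) = 1 · 16 = 16 (Konheim–Weiss)
E.g. (3,2,1) → sorted (1,2,3): b_i ≤ i ∀i, a PF.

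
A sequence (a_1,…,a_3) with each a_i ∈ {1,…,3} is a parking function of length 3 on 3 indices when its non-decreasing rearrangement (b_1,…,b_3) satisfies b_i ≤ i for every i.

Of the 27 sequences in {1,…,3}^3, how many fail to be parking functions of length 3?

|PF(3,3)| = (4−3)·4^(3−1) = 1×16 = 16 [KW]
Example (2,2,3) → sorted (2,2,3): b_1=2>1, not a PF.
So 27 − 16 = 11 fail.

11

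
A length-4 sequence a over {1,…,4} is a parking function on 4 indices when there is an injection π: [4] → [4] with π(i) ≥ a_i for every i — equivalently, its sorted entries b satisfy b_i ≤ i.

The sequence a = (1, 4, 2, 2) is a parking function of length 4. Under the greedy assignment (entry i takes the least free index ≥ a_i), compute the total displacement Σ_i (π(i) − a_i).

Σπ(i) = 1+…+4 = 10; Σa = 1+4+2+2 = 9; disp = 10−9 = 1.

1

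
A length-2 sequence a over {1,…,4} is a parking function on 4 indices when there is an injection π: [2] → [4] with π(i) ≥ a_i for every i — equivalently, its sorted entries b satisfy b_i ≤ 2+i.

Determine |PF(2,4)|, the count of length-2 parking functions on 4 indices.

|PF| = 3·5^1 = 3×5 = 15 (Pollak)
Example (2,1) → sorted (1,2): b_i ≤ 2+i ∀i, a PF.

15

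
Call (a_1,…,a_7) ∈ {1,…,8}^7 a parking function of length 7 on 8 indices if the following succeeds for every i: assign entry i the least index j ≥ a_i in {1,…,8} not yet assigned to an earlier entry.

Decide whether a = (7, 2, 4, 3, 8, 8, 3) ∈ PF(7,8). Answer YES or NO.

NO

Rearranged: b = (2, 3, 3, 4, 7, 8, 8).
  b_1=2 ≤ 2
  b_2=3 ≤ 3
  b_3=3 ≤ 4
  b_4=4 ≤ 5
  b_5=7 > 6
  fails at i=5 ⇒ NO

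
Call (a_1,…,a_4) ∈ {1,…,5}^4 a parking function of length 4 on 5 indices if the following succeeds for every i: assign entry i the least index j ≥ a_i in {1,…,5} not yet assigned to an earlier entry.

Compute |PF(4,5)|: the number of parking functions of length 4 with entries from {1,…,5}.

432

|PF(4,5)| = (5−4+1)·(5+1)^(4−1) = 2 · 216 = 432 (Pollak)
Example (4,4,2,1) → sorted (1,2,4,4): b_i ≤ 1+i ∀i, a PF.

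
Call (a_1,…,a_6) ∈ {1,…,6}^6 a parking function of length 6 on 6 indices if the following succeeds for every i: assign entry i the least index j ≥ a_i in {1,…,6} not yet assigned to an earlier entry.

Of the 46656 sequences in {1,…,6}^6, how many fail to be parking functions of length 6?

Count = 1·7^5 = 1×16807 = 16807 (Pollak)
One tuple (2,6,5,6,6,6) → sorted (2,5,6,6,6,6): b_1=2>1, not a PF.
Total 46656; non-PF = 46656−16807 = 29849

29849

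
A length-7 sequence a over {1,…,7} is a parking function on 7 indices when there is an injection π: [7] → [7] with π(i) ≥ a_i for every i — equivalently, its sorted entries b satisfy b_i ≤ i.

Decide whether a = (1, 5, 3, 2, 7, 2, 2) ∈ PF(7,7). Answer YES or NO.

YES

Rearranged: b = (1, 2, 2, 2, 3, 5, 7).
  b_1=1 ≤ 1
  b_2=2 ≤ 2
  b_3=2 ≤ 3
  b_4=2 ≤ 4
  b_5=3 ≤ 5
  b_6=5 ≤ 6
  b_7=7 ≤ 7
All bounds hold ⇒ YES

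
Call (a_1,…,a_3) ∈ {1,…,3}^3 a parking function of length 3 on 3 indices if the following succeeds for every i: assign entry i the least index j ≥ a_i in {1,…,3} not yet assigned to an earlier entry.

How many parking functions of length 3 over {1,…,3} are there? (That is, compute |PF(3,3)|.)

16

#PF = (4−3)·4^(3−1) = 1 · 16 = 16 (Konheim–Weiss)
Check (1,2,1) → sorted (1,1,2): b_i ≤ i ∀i, a PF.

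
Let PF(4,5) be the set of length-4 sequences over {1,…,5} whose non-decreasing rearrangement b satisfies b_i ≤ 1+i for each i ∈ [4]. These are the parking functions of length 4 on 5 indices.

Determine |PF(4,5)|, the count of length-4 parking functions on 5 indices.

|PF(4,5)| = (5−4+1)·(5+1)^(4−1) = 2×216 = 432 (Konheim–Weiss)
Check (4,2,3,4) → sorted (2,3,4,4): b_i ≤ 1+i ∀i, a PF.

432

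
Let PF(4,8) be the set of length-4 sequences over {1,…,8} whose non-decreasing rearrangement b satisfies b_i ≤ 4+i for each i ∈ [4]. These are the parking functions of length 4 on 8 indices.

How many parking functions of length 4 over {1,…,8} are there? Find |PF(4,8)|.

3645

Count = 5·9^3 = 5×729 = 3645 (Pollak)
Example (2,8,6,1) → sorted (1,2,6,8): b_i ≤ 4+i ∀i, a PF.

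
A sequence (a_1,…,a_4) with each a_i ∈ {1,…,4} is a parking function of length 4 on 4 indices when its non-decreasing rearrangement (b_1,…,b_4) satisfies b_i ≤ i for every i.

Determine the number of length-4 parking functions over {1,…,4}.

125

|PF| = (5−4)·5^(4−1) = 1·125 = 125 (Konheim–Weiss)
One tuple (4,1,1,3) → sorted (1,1,3,4): b_i ≤ i ∀i, a PF.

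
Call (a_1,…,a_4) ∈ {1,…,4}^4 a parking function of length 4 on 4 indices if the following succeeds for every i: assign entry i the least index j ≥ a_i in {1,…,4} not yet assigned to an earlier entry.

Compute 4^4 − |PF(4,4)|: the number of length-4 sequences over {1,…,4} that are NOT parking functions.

|PF| = (4+1−4)·(4+1)^{4−1} = 1×125 = 125 (Konheim–Weiss)
One tuple (4,1,2,4) → sorted (1,2,4,4): b_3=4>3, not a PF.
Total 256; non-PF = 256−125 = 131

131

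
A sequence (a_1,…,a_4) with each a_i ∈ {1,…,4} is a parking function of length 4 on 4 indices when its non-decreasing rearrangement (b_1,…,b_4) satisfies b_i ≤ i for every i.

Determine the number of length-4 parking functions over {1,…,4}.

125

|PF(4,4)| = (4+1−4)·(4+1)^{4−1} = 1·125 = 125 [KW]
Example (3,1,2,2) → sorted (1,2,2,3): b_i ≤ i ∀i, a PF.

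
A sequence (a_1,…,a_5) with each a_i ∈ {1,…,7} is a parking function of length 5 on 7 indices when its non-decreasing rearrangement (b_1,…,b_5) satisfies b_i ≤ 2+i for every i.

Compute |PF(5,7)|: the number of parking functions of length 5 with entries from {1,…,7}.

|PF(5,7)| = (8−5)·8^(5−1) = 3 · 4096 = 12288 (Konheim–Weiss)
One tuple (3,4,6,2,5) → sorted (2,3,4,5,6): b_i ≤ 2+i ∀i, a PF.

12288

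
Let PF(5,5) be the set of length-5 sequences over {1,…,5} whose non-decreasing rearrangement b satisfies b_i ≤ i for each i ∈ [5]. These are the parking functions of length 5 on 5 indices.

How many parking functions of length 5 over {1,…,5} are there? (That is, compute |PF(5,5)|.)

1296

#PF = (6−5)·6^(5−1) = 1×1296 = 1296 (Pollak)
E.g. (3,1,1,5,3) → sorted (1,1,3,3,5): b_i ≤ i ∀i, a PF.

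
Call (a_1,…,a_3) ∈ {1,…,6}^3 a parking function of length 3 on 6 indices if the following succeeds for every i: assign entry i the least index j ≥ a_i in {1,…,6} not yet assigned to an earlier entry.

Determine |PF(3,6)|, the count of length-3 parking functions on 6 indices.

196

|PF(3,6)| = (6+1−3)·(6+1)^{3−1} = 4×49 = 196 [KW]
E.g. (5,3,2) → sorted (2,3,5): b_i ≤ 3+i ∀i, a PF.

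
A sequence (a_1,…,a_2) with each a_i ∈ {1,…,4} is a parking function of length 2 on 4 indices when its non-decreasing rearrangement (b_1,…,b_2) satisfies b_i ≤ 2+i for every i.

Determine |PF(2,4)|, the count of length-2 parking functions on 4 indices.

15

Count = (4+1−2)·(4+1)^{2−1} = 3×5 = 15 (Konheim–Weiss)
E.g. (3,4) → sorted (3,4): b_i ≤ 2+i ∀i, a PF.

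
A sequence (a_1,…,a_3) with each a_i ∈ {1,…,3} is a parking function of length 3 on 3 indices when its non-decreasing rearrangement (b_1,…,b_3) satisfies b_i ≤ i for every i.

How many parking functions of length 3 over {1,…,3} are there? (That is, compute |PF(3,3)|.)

#PF = (3−3+1)·(3+1)^(3−1) = 1 · 16 = 16
Check (3,1,2) → sorted (1,2,3): b_i ≤ i ∀i, a PF.

16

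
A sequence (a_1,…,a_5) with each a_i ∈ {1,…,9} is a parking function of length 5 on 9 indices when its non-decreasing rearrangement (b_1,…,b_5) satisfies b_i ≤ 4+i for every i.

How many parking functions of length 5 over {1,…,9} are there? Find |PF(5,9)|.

|PF| = (10−5)·10^(5−1) = 5·10000 = 50000 (Konheim–Weiss)
One tuple (7,2,2,6,6) → sorted (2,2,6,6,7): b_i ≤ 4+i ∀i, a PF.

50000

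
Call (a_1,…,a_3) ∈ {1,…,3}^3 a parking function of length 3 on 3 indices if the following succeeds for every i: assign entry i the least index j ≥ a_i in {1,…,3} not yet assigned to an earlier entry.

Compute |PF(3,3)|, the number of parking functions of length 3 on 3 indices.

16

Count = 1·4^2 = 1×16 = 16 (Konheim–Weiss)
One tuple (2,3,1) → sorted (1,2,3): b_i ≤ i ∀i, a PF.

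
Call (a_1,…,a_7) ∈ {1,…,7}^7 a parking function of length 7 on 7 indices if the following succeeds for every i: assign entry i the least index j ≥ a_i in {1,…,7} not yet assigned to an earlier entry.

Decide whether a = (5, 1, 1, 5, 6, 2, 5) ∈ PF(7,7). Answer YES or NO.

Rearranged: b = (1, 1, 2, 5, 5, 5, 6).
  b_1=1 ≤ 1
  b_2=1 ≤ 2
  b_3=2 ≤ 3
  b_4=5 > 4
  fails at i=4 ⇒ NO

NO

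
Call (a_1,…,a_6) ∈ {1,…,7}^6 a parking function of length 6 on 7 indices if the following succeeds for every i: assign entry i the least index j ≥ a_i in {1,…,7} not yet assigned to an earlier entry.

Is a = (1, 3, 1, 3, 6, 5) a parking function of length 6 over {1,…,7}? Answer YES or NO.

Order a: b = (1, 1, 3, 3, 5, 6).
  b_1=1 ≤ 2
  b_2=1 ≤ 3
  b_3=3 ≤ 4
  b_4=3 ≤ 5
  b_5=5 ≤ 6
  b_6=6 ≤ 7
All bounds hold ⇒ YES

YES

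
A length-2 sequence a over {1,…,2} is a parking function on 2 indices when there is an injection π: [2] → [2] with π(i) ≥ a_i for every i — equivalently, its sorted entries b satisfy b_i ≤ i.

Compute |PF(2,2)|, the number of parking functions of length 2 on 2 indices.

|PF| = 1·3^1 = 1×3 = 3 [KW]
E.g. (1,1) → sorted (1,1): b_i ≤ i ∀i, a PF.

3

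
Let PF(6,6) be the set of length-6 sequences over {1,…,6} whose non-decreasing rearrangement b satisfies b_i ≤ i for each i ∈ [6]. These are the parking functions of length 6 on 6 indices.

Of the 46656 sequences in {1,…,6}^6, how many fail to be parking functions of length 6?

29849

|PF| = (6+1−6)·(6+1)^{6−1} = 1·16807 = 16807 (Pollak)
Check (3,5,1,4,6,6) → sorted (1,3,4,5,6,6): b_2=3>2, not a PF.
Total 46656; non-PF = 46656−16807 = 29849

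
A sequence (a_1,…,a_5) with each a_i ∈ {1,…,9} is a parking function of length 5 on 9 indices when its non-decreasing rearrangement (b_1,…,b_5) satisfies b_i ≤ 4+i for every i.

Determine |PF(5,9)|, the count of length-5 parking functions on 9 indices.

Count = (9+1−5)·(9+1)^{5−1} = 5×10000 = 50000
One tuple (4,4,1,8,2) → sorted (1,2,4,4,8): b_i ≤ 4+i ∀i, a PF.

50000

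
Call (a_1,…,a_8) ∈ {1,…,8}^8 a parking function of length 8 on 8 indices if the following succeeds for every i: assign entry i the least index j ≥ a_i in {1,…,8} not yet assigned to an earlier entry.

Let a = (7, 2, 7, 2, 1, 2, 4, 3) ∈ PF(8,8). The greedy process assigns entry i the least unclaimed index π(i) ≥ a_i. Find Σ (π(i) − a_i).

Σπ = 36 ({1..8} each once); Σa = 7+2+7+2+1+2+4+3 = 28; disp = 36−28 = 8.

8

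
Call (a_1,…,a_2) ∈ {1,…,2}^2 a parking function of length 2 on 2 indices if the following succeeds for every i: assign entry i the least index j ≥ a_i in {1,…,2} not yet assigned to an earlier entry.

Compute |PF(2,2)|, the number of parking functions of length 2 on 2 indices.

|PF(2,2)| = (2−2+1)·(2+1)^(2−1) = 1·3 = 3 (Pollak)
E.g. (1,2) → sorted (1,2): b_i ≤ i ∀i, a PF.

3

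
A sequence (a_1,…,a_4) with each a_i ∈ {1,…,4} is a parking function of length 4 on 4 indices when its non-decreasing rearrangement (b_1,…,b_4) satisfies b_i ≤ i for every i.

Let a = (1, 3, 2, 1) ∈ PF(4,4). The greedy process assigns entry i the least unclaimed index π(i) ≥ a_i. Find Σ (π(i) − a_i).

3

Σπ = 10 ({1..4} each once); Σa = 1+3+2+1 = 7; disp = 10−7 = 3.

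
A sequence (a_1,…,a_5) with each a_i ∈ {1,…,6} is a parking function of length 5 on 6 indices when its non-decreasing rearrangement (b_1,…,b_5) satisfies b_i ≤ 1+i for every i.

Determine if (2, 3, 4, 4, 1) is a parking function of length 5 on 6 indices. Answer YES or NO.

Rearranged: b = (1, 2, 3, 4, 4).
  b_1=1 ≤ 2
  b_2=2 ≤ 3
  b_3=3 ≤ 4
  b_4=4 ≤ 5
  b_5=4 ≤ 6
All bounds hold ⇒ YES

YES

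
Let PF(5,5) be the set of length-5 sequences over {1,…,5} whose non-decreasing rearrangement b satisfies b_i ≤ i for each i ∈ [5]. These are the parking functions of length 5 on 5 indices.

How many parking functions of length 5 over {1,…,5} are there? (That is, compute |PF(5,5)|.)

1296

|PF| = (6−5)·6^(5−1) = 1×1296 = 1296 (Konheim–Weiss)
One tuple (5,2,1,4,3) → sorted (1,2,3,4,5): b_i ≤ i ∀i, a PF.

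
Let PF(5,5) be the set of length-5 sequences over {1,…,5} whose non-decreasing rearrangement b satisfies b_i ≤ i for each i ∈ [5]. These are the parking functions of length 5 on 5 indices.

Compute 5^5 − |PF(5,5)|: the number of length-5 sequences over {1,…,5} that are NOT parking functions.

1829

|PF| = (5−5+1)·(5+1)^(5−1) = 1 · 1296 = 1296
One tuple (4,3,5,5,4) → sorted (3,4,4,5,5): b_1=3>1, not a PF.
5^5 − 1296 = 3125 − 1296 = 1829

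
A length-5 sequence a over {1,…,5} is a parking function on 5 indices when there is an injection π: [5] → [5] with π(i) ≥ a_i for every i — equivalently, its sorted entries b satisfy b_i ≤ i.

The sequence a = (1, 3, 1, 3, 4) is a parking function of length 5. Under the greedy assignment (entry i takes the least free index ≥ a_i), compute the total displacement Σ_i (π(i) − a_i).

3

Σπ = 5·6/2 = 15 (π permutes [5]); Σa = 1+3+1+3+4 = 12; disp = 15−12 = 3.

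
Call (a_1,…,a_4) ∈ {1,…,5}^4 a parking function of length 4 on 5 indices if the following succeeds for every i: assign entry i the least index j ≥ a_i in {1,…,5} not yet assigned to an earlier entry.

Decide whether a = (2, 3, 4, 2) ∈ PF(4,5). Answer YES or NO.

YES

Order a: b = (2, 2, 3, 4).
  b_1=2 ≤ 2
  b_2=2 ≤ 3
  b_3=3 ≤ 4
  b_4=4 ≤ 5
All bounds hold ⇒ YES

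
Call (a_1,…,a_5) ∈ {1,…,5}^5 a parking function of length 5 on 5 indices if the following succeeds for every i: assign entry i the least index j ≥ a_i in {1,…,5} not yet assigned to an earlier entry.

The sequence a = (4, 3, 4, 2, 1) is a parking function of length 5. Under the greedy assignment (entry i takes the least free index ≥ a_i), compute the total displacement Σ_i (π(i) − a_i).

Σπ(i) = 1+…+5 = 15; Σa = 4+3+4+2+1 = 14; disp = 15−14 = 1.

1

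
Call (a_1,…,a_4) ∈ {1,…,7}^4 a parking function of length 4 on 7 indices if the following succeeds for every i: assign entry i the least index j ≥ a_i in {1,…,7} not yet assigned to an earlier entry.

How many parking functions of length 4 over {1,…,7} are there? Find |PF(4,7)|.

#PF = (8−4)·8^(4−1) = 4·512 = 2048 (Konheim–Weiss)
Check (3,2,5,3) → sorted (2,3,3,5): b_i ≤ 3+i ∀i, a PF.

2048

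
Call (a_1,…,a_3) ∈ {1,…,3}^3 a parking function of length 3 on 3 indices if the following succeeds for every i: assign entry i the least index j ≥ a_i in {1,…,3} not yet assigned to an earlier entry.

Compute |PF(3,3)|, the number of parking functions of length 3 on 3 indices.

16

#PF = 1·4^2 = 1·16 = 16 (Konheim–Weiss)
Check (2,1,2) → sorted (1,2,2): b_i ≤ i ∀i, a PF.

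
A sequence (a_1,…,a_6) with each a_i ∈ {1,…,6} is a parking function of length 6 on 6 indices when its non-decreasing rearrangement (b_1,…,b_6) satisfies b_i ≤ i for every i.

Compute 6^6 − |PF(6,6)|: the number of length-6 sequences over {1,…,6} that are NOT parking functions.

|PF(6,6)| = (7−6)·7^(6−1) = 1×16807 = 16807 (Konheim–Weiss)
Example (4,1,5,5,2,6) → sorted (1,2,4,5,5,6): b_3=4>3, not a PF.
So 46656 − 16807 = 29849 fail.

29849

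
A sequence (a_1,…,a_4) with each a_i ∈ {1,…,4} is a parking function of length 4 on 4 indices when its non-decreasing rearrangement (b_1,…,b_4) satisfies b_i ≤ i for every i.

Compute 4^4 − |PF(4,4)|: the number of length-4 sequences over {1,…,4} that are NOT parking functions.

|PF(4,4)| = (4+1−4)·(4+1)^{4−1} = 1·125 = 125 (Pollak)
Example (4,4,2,4) → sorted (2,4,4,4): b_1=2>1, not a PF.
So 256 − 125 = 131 fail.

131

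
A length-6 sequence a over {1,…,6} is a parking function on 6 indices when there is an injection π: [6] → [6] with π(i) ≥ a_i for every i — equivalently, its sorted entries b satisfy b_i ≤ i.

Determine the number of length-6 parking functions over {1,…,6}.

|PF| = (6+1−6)·(6+1)^{6−1} = 1·16807 = 16807 [KW]
Check (5,1,3,2,6,2) → sorted (1,2,2,3,5,6): b_i ≤ i ∀i, a PF.

16807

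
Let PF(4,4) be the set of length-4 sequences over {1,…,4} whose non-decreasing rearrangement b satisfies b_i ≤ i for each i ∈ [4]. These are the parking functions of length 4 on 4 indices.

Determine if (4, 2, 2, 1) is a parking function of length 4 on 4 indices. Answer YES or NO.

YES

Order a: b = (1, 2, 2, 4).
  b_1=1 ≤ 1
  b_2=2 ≤ 2
  b_3=2 ≤ 3
  b_4=4 ≤ 4
All bounds hold ⇒ YES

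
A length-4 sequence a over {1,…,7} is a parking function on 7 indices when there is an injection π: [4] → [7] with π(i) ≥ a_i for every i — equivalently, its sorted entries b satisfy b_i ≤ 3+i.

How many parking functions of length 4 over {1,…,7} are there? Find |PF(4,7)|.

2048

Count = (8−4)·8^(4−1) = 4×512 = 2048 (Pollak)
One tuple (4,1,4,1) → sorted (1,1,4,4): b_i ≤ 3+i ∀i, a PF.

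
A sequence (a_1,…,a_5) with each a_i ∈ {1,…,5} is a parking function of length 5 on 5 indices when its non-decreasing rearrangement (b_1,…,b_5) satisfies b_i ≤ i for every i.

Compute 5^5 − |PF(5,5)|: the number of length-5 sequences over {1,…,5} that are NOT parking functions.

1829

Count = (5−5+1)·(5+1)^(5−1) = 1 · 1296 = 1296 [KW]
Check (4,1,3,3,5) → sorted (1,3,3,4,5): b_2=3>2, not a PF.
So 3125 − 1296 = 1829 fail.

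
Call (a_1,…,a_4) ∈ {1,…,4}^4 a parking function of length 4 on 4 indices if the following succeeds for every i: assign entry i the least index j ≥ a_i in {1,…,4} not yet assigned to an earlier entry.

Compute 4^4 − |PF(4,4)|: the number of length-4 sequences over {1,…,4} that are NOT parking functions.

131

|PF| = (4−4+1)·(4+1)^(4−1) = 1×125 = 125
Example (3,3,1,4) → sorted (1,3,3,4): b_2=3>2, not a PF.
4^4 − 125 = 256 − 125 = 131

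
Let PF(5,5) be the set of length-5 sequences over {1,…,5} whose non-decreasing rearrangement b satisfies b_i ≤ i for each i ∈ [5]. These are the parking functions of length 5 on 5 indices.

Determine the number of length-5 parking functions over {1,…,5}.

1296

Count = (5+1−5)·(5+1)^{5−1} = 1·1296 = 1296 (Konheim–Weiss)
Check (5,2,2,1,2) → sorted (1,2,2,2,5): b_i ≤ i ∀i, a PF.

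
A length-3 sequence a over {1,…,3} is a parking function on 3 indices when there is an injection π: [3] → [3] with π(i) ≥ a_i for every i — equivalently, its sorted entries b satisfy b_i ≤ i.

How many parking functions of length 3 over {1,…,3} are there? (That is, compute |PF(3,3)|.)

16

#PF = (4−3)·4^(3−1) = 1 · 16 = 16 (Pollak)
One tuple (1,1,1) → sorted (1,1,1): b_i ≤ i ∀i, a PF.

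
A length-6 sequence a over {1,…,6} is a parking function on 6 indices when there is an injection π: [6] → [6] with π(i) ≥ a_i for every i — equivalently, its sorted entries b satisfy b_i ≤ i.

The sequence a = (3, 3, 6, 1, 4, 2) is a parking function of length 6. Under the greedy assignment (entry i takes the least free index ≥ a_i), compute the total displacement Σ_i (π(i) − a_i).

2

Σπ = 21 ({1..6} each once); Σa = 3+3+6+1+4+2 = 19; disp = 21−19 = 2.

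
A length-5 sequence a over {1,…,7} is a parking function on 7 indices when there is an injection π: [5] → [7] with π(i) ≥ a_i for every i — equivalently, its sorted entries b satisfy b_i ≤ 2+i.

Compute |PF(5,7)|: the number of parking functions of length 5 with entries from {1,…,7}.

|PF| = (7+1−5)·(7+1)^{5−1} = 3·4096 = 12288 (Konheim–Weiss)
Example (6,1,2,2,1) → sorted (1,1,2,2,6): b_i ≤ 2+i ∀i, a PF.

12288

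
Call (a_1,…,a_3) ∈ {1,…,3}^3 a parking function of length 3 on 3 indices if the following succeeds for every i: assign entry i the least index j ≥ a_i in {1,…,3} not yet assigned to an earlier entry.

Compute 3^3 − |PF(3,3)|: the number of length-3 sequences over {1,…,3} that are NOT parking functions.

#PF = (3+1−3)·(3+1)^{3−1} = 1 · 16 = 16 (Konheim–Weiss)
Example (3,3,3) → sorted (3,3,3): b_1=3>1, not a PF.
So 27 − 16 = 11 fail.

11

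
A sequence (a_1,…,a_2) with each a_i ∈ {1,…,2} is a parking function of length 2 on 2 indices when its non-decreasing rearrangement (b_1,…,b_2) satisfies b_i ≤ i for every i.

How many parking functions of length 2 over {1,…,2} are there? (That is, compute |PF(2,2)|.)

|PF| = (2+1−2)·(2+1)^{2−1} = 1×3 = 3 (Konheim–Weiss)
Example (2,1) → sorted (1,2): b_i ≤ i ∀i, a PF.

3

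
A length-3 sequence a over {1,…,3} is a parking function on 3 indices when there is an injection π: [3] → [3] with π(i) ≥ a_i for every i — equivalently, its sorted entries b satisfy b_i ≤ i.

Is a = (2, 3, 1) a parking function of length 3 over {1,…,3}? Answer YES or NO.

YES

Order a: b = (1, 2, 3).
  b_1=1 ≤ 1
  b_2=2 ≤ 2
  b_3=3 ≤ 3
All bounds hold ⇒ YES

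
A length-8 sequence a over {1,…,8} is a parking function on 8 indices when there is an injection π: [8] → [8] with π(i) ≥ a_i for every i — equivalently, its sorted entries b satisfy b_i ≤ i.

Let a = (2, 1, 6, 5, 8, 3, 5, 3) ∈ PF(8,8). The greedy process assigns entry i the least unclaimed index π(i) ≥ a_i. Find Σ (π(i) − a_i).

Σπ = 36 ({1..8} each once); Σa = 2+1+6+5+8+3+5+3 = 33; disp = 36−33 = 3.

3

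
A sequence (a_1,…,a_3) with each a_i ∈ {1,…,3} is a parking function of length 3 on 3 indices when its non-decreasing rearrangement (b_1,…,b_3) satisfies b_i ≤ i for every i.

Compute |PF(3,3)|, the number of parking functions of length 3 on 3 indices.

|PF| = (4−3)·4^(3−1) = 1 · 16 = 16 (Konheim–Weiss)
One tuple (3,1,2) → sorted (1,2,3): b_i ≤ i ∀i, a PF.

16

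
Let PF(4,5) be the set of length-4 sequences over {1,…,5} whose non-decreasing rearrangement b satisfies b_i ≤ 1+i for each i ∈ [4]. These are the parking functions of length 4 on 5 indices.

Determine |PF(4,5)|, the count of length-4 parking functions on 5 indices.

Count = (6−4)·6^(4−1) = 2 · 216 = 432 [KW]
One tuple (2,3,3,1) → sorted (1,2,3,3): b_i ≤ 1+i ∀i, a PF.

432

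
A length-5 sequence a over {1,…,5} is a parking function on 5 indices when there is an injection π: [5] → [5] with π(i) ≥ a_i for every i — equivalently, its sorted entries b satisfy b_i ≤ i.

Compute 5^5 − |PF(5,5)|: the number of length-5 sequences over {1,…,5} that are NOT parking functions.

|PF| = (6−5)·6^(5−1) = 1×1296 = 1296 (Konheim–Weiss)
One tuple (1,5,4,5,3) → sorted (1,3,4,5,5): b_2=3>2, not a PF.
5^5 − 1296 = 3125 − 1296 = 1829

1829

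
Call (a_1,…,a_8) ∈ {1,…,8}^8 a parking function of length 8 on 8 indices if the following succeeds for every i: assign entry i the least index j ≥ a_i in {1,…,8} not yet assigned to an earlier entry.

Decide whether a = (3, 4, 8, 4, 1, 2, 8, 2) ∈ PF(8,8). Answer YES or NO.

Order a: b = (1, 2, 2, 3, 4, 4, 8, 8).
  b_1=1 ≤ 1
  b_2=2 ≤ 2
  b_3=2 ≤ 3
  b_4=3 ≤ 4
  b_5=4 ≤ 5
  b_6=4 ≤ 6
  b_7=8 > 7
  fails at i=7 ⇒ NO

NO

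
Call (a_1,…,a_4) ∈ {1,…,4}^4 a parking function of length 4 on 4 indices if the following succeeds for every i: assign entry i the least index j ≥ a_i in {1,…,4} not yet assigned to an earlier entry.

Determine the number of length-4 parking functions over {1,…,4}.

#PF = (4−4+1)·(4+1)^(4−1) = 1·125 = 125 (Konheim–Weiss)
Check (1,2,2,1) → sorted (1,1,2,2): b_i ≤ i ∀i, a PF.

125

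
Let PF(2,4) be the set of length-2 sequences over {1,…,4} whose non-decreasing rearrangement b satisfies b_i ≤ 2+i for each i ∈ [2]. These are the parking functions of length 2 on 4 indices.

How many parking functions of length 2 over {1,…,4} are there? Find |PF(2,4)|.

#PF = 3·5^1 = 3·5 = 15 (Pollak)
One tuple (3,4) → sorted (3,4): b_i ≤ 2+i ∀i, a PF.

15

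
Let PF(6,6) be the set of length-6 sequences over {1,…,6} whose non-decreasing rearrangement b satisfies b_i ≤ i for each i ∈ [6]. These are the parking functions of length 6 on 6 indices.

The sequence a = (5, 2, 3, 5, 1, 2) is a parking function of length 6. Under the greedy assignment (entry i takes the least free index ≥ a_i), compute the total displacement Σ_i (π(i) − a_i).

3

Σπ = 21 ({1..6} each once); Σa = 5+2+3+5+1+2 = 18; disp = 21−18 = 3.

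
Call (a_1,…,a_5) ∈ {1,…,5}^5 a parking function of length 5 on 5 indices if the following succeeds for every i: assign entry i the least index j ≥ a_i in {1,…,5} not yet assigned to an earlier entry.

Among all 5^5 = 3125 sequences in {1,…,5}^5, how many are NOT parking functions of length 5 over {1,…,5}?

1829

|PF| = (5+1−5)·(5+1)^{5−1} = 1 · 1296 = 1296 (Konheim–Weiss)
E.g. (4,5,4,5,2) → sorted (2,4,4,5,5): b_1=2>1, not a PF.
5^5 − 1296 = 3125 − 1296 = 1829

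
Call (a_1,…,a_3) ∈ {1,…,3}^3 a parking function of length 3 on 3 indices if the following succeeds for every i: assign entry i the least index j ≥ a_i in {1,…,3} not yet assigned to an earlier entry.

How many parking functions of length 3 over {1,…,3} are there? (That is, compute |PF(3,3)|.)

16

#PF = (4−3)·4^(3−1) = 1·16 = 16 (Pollak)
One tuple (1,3,2) → sorted (1,2,3): b_i ≤ i ∀i, a PF.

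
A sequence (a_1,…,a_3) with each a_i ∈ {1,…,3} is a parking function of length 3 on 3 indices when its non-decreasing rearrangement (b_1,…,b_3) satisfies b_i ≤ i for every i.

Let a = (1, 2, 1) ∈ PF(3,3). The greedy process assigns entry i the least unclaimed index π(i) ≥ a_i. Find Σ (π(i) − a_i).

Σπ = 3·4/2 = 6 (π permutes [3]); Σa = 1+2+1 = 4; disp = 6−4 = 2.

2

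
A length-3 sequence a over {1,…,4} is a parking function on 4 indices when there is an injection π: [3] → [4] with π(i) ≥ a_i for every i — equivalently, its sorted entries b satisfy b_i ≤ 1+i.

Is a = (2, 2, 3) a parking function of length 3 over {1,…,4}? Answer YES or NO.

Order a: b = (2, 2, 3).
  b_1=2 ≤ 2
  b_2=2 ≤ 3
  b_3=3 ≤ 4
All bounds hold ⇒ YES

YES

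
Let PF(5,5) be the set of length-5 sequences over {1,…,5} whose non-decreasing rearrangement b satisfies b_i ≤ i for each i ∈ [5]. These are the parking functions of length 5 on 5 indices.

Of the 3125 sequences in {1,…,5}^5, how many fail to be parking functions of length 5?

|PF| = (5+1−5)·(5+1)^{5−1} = 1 · 1296 = 1296 (Konheim–Weiss)
E.g. (5,5,5,3,1) → sorted (1,3,5,5,5): b_2=3>2, not a PF.
Total 3125; non-PF = 3125−1296 = 1829

1829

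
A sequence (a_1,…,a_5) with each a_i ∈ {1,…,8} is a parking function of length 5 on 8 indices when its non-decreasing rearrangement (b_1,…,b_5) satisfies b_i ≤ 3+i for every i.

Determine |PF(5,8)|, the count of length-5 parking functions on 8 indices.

26244

|PF(5,8)| = (8−5+1)·(8+1)^(5−1) = 4 · 6561 = 26244 [KW]
One tuple (4,8,1,4,1) → sorted (1,1,4,4,8): b_i ≤ 3+i ∀i, a PF.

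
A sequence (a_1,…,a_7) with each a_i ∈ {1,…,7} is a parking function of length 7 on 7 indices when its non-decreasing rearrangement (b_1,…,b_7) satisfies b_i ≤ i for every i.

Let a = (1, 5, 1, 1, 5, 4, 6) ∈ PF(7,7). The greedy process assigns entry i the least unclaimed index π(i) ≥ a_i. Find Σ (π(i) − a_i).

5

Σπ = 28 ({1..7} each once); Σa = 1+5+1+1+5+4+6 = 23; disp = 28−23 = 5.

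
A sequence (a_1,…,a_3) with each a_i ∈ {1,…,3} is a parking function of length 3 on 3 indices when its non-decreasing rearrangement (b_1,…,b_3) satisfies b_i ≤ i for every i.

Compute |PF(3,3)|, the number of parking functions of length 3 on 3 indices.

|PF| = (3+1−3)·(3+1)^{3−1} = 1 · 16 = 16 (Konheim–Weiss)
One tuple (1,3,1) → sorted (1,1,3): b_i ≤ i ∀i, a PF.

16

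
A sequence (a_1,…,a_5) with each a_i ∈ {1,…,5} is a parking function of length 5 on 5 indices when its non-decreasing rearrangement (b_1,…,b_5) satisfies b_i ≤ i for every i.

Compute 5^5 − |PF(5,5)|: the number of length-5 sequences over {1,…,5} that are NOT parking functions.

1829

#PF = (5+1−5)·(5+1)^{5−1} = 1 · 1296 = 1296 (Konheim–Weiss)
One tuple (5,3,4,2,3) → sorted (2,3,3,4,5): b_1=2>1, not a PF.
5^5 − 1296 = 3125 − 1296 = 1829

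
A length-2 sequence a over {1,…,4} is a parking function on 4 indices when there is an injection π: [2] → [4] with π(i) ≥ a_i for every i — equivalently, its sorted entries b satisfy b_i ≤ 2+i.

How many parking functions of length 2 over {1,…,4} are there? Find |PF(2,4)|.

#PF = (4−2+1)·(4+1)^(2−1) = 3 · 5 = 15
Check (4,3) → sorted (3,4): b_i ≤ 2+i ∀i, a PF.

15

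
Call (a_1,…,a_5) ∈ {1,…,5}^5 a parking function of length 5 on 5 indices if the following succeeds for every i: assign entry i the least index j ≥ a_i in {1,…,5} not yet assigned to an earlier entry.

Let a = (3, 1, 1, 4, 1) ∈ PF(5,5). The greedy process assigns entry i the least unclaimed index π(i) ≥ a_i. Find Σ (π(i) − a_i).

Σπ(i) = 1+…+5 = 15; Σa = 3+1+1+4+1 = 10; disp = 15−10 = 5.

5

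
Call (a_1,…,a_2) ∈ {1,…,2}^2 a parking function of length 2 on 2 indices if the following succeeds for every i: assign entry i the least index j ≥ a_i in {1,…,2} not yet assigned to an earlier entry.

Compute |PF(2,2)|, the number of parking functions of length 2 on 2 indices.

3

|PF| = (3−2)·3^(2−1) = 1·3 = 3 (Konheim–Weiss)
Check (2,1) → sorted (1,2): b_i ≤ i ∀i, a PF.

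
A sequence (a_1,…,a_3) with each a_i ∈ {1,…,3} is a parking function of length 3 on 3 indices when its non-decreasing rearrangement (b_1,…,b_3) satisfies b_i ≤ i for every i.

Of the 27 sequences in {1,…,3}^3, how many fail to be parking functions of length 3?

|PF| = 1·4^2 = 1 · 16 = 16 [KW]
Example (3,2,3) → sorted (2,3,3): b_1=2>1, not a PF.
3^3 − 16 = 27 − 16 = 11

11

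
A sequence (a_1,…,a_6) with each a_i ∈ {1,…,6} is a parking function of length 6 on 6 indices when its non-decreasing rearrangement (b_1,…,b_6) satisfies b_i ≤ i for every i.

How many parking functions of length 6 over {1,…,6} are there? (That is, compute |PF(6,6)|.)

16807

Count = 1·7^5 = 1 · 16807 = 16807 (Pollak)
Example (2,1,5,4,4,1) → sorted (1,1,2,4,4,5): b_i ≤ i ∀i, a PF.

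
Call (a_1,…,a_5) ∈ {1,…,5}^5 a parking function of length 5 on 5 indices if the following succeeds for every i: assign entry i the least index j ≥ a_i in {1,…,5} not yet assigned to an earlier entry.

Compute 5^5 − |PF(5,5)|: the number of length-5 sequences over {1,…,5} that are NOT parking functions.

|PF| = (6−5)·6^(5−1) = 1 · 1296 = 1296 (Pollak)
One tuple (3,5,5,4,5) → sorted (3,4,5,5,5): b_1=3>1, not a PF.
Total 3125; non-PF = 3125−1296 = 1829

1829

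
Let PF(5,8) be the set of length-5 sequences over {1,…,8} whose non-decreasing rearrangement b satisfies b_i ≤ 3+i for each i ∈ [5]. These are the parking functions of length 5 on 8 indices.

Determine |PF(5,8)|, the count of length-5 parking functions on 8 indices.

26244

|PF(5,8)| = (9−5)·9^(5−1) = 4·6561 = 26244 (Konheim–Weiss)
One tuple (1,1,7,1,2) → sorted (1,1,1,2,7): b_i ≤ 3+i ∀i, a PF.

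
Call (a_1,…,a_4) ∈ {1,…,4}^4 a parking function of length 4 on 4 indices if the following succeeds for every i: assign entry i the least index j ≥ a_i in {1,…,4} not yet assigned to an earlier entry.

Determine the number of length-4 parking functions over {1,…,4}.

|PF(4,4)| = (4+1−4)·(4+1)^{4−1} = 1·125 = 125
Example (4,2,1,3) → sorted (1,2,3,4): b_i ≤ i ∀i, a PF.

125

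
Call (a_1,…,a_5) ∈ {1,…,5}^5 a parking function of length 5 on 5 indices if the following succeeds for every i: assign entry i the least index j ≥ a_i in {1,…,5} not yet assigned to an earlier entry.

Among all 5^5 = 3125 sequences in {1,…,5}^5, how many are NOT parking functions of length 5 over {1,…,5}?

1829

|PF(5,5)| = 1·6^4 = 1 · 1296 = 1296
E.g. (3,4,3,4,3) → sorted (3,3,3,4,4): b_1=3>1, not a PF.
5^5 − 1296 = 3125 − 1296 = 1829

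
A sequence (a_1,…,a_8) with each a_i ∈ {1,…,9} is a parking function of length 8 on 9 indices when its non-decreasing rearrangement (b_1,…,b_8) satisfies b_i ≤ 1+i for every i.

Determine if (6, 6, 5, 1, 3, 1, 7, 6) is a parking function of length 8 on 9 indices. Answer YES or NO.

Order a: b = (1, 1, 3, 5, 6, 6, 6, 7).
  b_1=1 ≤ 2
  b_2=1 ≤ 3
  b_3=3 ≤ 4
  b_4=5 ≤ 5
  b_5=6 ≤ 6
  b_6=6 ≤ 7
  b_7=6 ≤ 8
  b_8=7 ≤ 9
All bounds hold ⇒ YES

YES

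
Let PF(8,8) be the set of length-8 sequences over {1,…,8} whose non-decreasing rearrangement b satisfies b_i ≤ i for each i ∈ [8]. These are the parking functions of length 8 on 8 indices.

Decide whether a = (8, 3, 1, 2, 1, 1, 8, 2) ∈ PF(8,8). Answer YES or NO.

NO

Sorted: b = (1, 1, 1, 2, 2, 3, 8, 8).
  b_1=1 ≤ 1
  b_2=1 ≤ 2
  b_3=1 ≤ 3
  b_4=2 ≤ 4
  b_5=2 ≤ 5
  b_6=3 ≤ 6
  b_7=8 > 7
  fails at i=7 ⇒ NO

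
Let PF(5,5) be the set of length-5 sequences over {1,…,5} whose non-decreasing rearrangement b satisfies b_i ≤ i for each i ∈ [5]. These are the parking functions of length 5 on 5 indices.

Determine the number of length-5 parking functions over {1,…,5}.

1296

|PF(5,5)| = (6−5)·6^(5−1) = 1·1296 = 1296
Check (2,5,4,1,2) → sorted (1,2,2,4,5): b_i ≤ i ∀i, a PF.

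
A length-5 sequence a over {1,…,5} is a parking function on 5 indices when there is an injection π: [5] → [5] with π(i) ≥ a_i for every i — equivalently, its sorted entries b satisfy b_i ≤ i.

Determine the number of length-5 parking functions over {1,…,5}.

1296

Count = (6−5)·6^(5−1) = 1 · 1296 = 1296 [KW]
E.g. (1,4,2,1,4) → sorted (1,1,2,4,4): b_i ≤ i ∀i, a PF.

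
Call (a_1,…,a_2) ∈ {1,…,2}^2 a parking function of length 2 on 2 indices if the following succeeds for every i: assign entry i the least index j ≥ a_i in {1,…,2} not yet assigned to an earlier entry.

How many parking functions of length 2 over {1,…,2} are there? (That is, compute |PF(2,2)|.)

Count = (3−2)·3^(2−1) = 1 · 3 = 3 [KW]
Example (1,1) → sorted (1,1): b_i ≤ i ∀i, a PF.

3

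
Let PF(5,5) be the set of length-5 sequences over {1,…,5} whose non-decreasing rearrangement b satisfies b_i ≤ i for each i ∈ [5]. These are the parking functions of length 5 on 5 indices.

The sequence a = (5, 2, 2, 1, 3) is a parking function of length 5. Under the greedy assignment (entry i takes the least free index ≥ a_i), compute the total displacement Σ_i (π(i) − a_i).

Σπ = 15 ({1..5} each once); Σa = 5+2+2+1+3 = 13; disp = 15−13 = 2.

2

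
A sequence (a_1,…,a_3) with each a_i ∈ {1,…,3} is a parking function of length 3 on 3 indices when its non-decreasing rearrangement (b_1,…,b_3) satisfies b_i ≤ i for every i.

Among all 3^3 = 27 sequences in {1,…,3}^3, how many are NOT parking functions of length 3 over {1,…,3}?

11

|PF(3,3)| = (4−3)·4^(3−1) = 1·16 = 16
E.g. (3,2,3) → sorted (2,3,3): b_1=2>1, not a PF.
3^3 − 16 = 27 − 16 = 11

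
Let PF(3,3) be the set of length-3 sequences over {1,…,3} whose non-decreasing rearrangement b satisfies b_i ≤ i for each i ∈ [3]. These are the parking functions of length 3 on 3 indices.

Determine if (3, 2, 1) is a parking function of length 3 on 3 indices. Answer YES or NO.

YES

Order a: b = (1, 2, 3).
  b_1=1 ≤ 1
  b_2=2 ≤ 2
  b_3=3 ≤ 3
All bounds hold ⇒ YES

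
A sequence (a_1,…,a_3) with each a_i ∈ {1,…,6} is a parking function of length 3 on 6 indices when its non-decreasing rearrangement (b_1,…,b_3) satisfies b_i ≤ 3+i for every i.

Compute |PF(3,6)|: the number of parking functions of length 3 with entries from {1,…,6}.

|PF(3,6)| = (7−3)·7^(3−1) = 4 · 49 = 196 (Konheim–Weiss)
One tuple (5,2,6) → sorted (2,5,6): b_i ≤ 3+i ∀i, a PF.

196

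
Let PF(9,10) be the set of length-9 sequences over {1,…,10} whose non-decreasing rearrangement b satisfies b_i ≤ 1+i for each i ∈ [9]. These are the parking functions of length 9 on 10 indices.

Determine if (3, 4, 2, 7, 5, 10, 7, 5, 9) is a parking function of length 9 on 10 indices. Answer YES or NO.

YES

Order a: b = (2, 3, 4, 5, 5, 7, 7, 9, 10).
  b_1=2 ≤ 2
  b_2=3 ≤ 3
  b_3=4 ≤ 4
  b_4=5 ≤ 5
  b_5=5 ≤ 6
  b_6=7 ≤ 7
  b_7=7 ≤ 8
  b_8=9 ≤ 9
  b_9=10 ≤ 10
All bounds hold ⇒ YES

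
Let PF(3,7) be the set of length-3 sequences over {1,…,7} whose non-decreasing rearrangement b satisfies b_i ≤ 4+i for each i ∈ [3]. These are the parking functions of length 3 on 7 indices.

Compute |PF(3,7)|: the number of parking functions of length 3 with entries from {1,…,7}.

#PF = (7+1−3)·(7+1)^{3−1} = 5×64 = 320 (Pollak)
One tuple (7,5,4) → sorted (4,5,7): b_i ≤ 4+i ∀i, a PF.

320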